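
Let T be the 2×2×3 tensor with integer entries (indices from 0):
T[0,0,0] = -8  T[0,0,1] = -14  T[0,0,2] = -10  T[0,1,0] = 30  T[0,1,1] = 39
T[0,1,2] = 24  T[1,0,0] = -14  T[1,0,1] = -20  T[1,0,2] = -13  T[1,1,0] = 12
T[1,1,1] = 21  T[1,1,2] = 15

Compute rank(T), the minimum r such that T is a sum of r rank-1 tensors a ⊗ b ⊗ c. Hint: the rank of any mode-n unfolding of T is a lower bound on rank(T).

Lower bound: the mode-2 unfolding of T (rows indexed by j, columns by (i,k) = (0,0), (0,1), (0,2), (1,0), (1,1), (1,2)) is [[-8, -14, -10, -14, -20, -13], [30, 39, 24, 12, 21, 15]].
There the 2×2 minor on rows j ∈ {0, 1}, columns (i,k) ∈ {(0,0), (0,1)} is det [[-8, -14], [30, 39]] = 108 ≠ 0, so this unfolding has rank ≥ 2; CP rank is at least every unfolding rank, so rank(T) ≥ 2. (Flattening ranks never certify an upper bound on CP rank; for that we must actually write T with 2 rank-1 terms.)
Upper bound — finding two terms. Write S_k = T[:,:,k] for the frontal slices: S₀ = [[-8, 30], [-14, 12]], S₁ = [[-14, 39], [-20, 21]], S₂ = [[-10, 24], [-13, 15]].
If T = a₁ ⊗ b₁ ⊗ c₁ + a₂ ⊗ b₂ ⊗ c₂ then each S_k = c₁[k]·a₁b₁ᵀ + c₂[k]·a₂b₂ᵀ. S₀ and S₁ are linearly independent, so a₁b₁ᵀ and a₂b₂ᵀ must span the same plane of matrices: they are the rank-1 matrices of the form x·S₀ + y·S₁.
det(x·S₀ + y·S₁) is 324·x² + 810·xy + 486·y² = 162·(2·x + 3·y)(x + y), vanishing at (x:y) = (3:-2) and (1:-1).
M₁ = 3·S₀ − 2·S₁ = [[4, 12], [-2, -6]] = 2·[2, -1][1, 3]ᵀ and M₂ = S₀ − S₁ = [[6, -9], [6, -9]] = 3·[1, 1][2, -3]ᵀ, so take a₁ = [2, -1], b₁ = [1, 3], a₂ = [1, 1], b₂ = [2, -3].
Each slice is an integer combination of E₁ = a₁b₁ᵀ and E₂ = a₂b₂ᵀ: S₀ = 2·E₁ − 6·E₂, S₁ = 2·E₁ − 9·E₂, S₂ = E₁ − 6·E₂; reading off coefficients, c₁ = [2, 2, 1] and c₂ = [-6, -9, -6].
Hence T = [2, -1] ⊗ [1, 3] ⊗ [2, 2, 1] + [1, 1] ⊗ [2, -3] ⊗ [-6, -9, -6], so rank(T) ≤ 2.
These bounds meet, so rank(T) = 2.
Check entry T[1,1,0] = 12: (-1)·(3)·(2) + (1)·(-3)·(-6) = 12.

2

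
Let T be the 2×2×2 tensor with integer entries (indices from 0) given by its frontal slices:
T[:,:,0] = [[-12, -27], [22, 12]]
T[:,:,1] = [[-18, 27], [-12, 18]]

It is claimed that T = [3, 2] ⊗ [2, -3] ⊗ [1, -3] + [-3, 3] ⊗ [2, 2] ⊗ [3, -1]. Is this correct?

No

Reconstruct entry (0,0,1) from the claimed factors: Σₗ aₗ[0]bₗ[0]cₗ[1] = (3)·(2)·(-3) + (-3)·(2)·(-1) = -12, but T[0,0,1] = -18. The claim is false.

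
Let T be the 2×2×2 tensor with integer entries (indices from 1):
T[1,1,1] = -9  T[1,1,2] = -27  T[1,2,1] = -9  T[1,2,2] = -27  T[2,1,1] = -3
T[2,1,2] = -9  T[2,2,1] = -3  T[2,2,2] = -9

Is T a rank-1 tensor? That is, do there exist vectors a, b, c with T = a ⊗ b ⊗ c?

Yes

If T = a ⊗ b ⊗ c then every fibre of T is a multiple of the corresponding factor, so read the factors off the fibres through the nonzero entry T[1,1,1] = -9.
The mode-1 fibre T[:,1,1] = [-9, -3] gives a = [3, 1] (primitive direction); the mode-2 fibre T[1,:,1] = [-9, -9] gives b = [1, 1]; then c[k] = T[1,1,k] / (a[1]·b[1]) = [-9, -27] / 3 = [-3, -9].
Expanding [3, 1] ⊗ [1, 1] ⊗ [-3, -9] reproduces all 8 entries of T, so T = [3, 1] ⊗ [1, 1] ⊗ [-3, -9] and rank(T) ≤ 1.
Equivalently every frontal slice T[:,:,k] is c[k] times the rank-1 matrix [3, 1] ⊗ [1, 1]. So T has rank 1 (it is nonzero).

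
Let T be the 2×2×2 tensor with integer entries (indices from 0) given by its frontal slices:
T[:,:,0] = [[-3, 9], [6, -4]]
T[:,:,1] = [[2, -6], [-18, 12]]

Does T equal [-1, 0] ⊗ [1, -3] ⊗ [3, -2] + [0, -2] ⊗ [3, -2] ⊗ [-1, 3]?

Yes

Reconstruct entrywise from the claimed factors. For example, T[0,1,1] = -6 and Σₗ aₗ[0]bₗ[1]cₗ[1] = (-1)·(-3)·(-2) + (0)·(-2)·(3) = -6; checking all 8 entries, every one matches. The claim holds.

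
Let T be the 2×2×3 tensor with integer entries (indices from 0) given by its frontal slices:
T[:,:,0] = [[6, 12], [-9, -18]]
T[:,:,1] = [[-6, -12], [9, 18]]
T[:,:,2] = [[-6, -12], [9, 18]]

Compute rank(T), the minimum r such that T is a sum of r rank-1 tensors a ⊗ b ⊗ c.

Lower bound: T ≠ 0 (e.g. T[0,0,0] = 6), so rank(T) ≥ 1.
Upper bound: the mode-1 fibre T[:,0,0] = [6, -9] gives a = (2, -3) (primitive direction); the mode-2 fibre T[0,:,0] = [6, 12] gives b = (1, 2); then c[k] = T[0,0,k] / (a[0]·b[0]) = [6, -6, -6] / 2 = (3, -3, -3).
Expanding (2, -3) ⊗ (1, 2) ⊗ (3, -3, -3) reproduces all 12 entries of T, so T = (2, -3) ⊗ (1, 2) ⊗ (3, -3, -3) and rank(T) ≤ 1.
These bounds meet, so rank(T) = 1.

1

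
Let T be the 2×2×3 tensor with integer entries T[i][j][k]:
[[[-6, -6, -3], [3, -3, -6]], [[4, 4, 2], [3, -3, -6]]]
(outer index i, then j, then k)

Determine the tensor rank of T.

Lower bound: the mode-2 unfolding of T (rows indexed by j, columns by (i,k) = (0,0), (0,1), (0,2), (1,0), (1,1), (1,2)) is [[-6, -6, -3, 4, 4, 2], [3, -3, -6, 3, -3, -6]].
There the 2×2 minor on rows j ∈ {0, 1}, columns (i,k) ∈ {(0,0), (0,1)} is det [[-6, -6], [3, -3]] = 36 ≠ 0, so this unfolding has rank ≥ 2; CP rank is at least every unfolding rank, so rank(T) ≥ 2. (Flattening ranks never certify an upper bound on CP rank; for that we must actually write T with 2 rank-1 terms.)
Upper bound — finding two terms. Write S_k = T[:,:,k] for the frontal slices: S₀ = [[-6, 3], [4, 3]], S₁ = [[-6, -3], [4, -3]], S₂ = [[-3, -6], [2, -6]].
If T = a₁ (x) b₁ (x) c₁ + a₂ (x) b₂ (x) c₂ then each S_k = c₁[k]·a₁b₁ᵀ + c₂[k]·a₂b₂ᵀ. S₀ and S₁ are linearly independent, so a₁b₁ᵀ and a₂b₂ᵀ must span the same plane of matrices: they are the rank-1 matrices of the form x·S₀ + y·S₁.
det(x·S₀ + y·S₁) is −30·x² + 30·y² = (-30)·(x − y)(x + y), vanishing at (x:y) = (1:1) and (1:-1).
M₁ = S₀ + S₁ = [[-12, 0], [8, 0]] = (-4)·(3, -2)(1, 0)ᵀ and M₂ = S₀ − S₁ = [[0, 6], [0, 6]] = 6·(1, 1)(0, 1)ᵀ, so take a₁ = (3, -2), b₁ = (1, 0), a₂ = (1, 1), b₂ = (0, 1).
Each slice is an integer combination of E₁ = a₁b₁ᵀ and E₂ = a₂b₂ᵀ: S₀ = −2·E₁ + 3·E₂, S₁ = −2·E₁ − 3·E₂, S₂ = −E₁ − 6·E₂; reading off coefficients, c₁ = (-2, -2, -1) and c₂ = (3, -3, -6).
Hence T = (3, -2) (x) (1, 0) (x) (-2, -2, -1) + (1, 1) (x) (0, 1) (x) (3, -3, -6), so rank(T) ≤ 2.
These bounds meet, so rank(T) = 2.
Check entry T[1,0,1] = 4: (-2)·(1)·(-2) + (1)·(0)·(-3) = 4.

2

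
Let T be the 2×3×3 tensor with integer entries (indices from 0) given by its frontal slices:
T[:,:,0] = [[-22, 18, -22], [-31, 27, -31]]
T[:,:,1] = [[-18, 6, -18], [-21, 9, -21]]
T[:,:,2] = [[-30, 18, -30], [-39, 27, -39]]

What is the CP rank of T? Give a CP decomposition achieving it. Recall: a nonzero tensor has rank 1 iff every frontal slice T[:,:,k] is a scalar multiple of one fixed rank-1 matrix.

Lower bound: the mode-3 unfolding of T (rows indexed by k, columns by (i,j) = (0,0), (0,1), (0,2), (1,0), (1,1), (1,2)) is [[-22, 18, -22, -31, 27, -31], [-18, 6, -18, -21, 9, -21], [-30, 18, -30, -39, 27, -39]].
There the 2×2 minor on rows k ∈ {0, 1}, columns (i,j) ∈ {(0,0), (0,1)} is det [[-22, 18], [-18, 6]] = 192 ≠ 0, so this unfolding has rank ≥ 2; CP rank is at least every unfolding rank, so rank(T) ≥ 2. (Flattening ranks never certify an upper bound on CP rank; for that we must actually write T with 2 rank-1 terms.)
Upper bound — finding two terms. Write S_k = T[:,:,k] for the frontal slices: S₀ = [[-22, 18, -22], [-31, 27, -31]], S₁ = [[-18, 6, -18], [-21, 9, -21]], S₂ = [[-30, 18, -30], [-39, 27, -39]].
If T = a₁ (x) b₁ (x) c₁ + a₂ (x) b₂ (x) c₂ then each S_k = c₁[k]·a₁b₁ᵀ + c₂[k]·a₂b₂ᵀ. S₀ and S₁ are linearly independent, so a₁b₁ᵀ and a₂b₂ᵀ must span the same plane of matrices: they are the rank-1 matrices of the form x·S₀ + y·S₁.
The 2×2 minor of x·S₀ + y·S₁ on rows {0,1}, columns {0,1} is −36·x² − 120·xy − 36·y² = (-12)·(x + 3·y)(3·x + y), vanishing at (x:y) = (3:-1) and (1:-3).
M₁ = 3·S₀ − S₁ = [[-48, 48, -48], [-72, 72, -72]] = (-24)·(2, 3)(1, -1, 1)ᵀ and M₂ = S₀ − 3·S₁ = [[32, 0, 32], [32, 0, 32]] = 32·(1, 1)(1, 0, 1)ᵀ, so take a₁ = (2, 3), b₁ = (1, -1, 1), a₂ = (1, 1), b₂ = (1, 0, 1).
Each slice is an integer combination of E₁ = a₁b₁ᵀ and E₂ = a₂b₂ᵀ: S₀ = −9·E₁ − 4·E₂, S₁ = −3·E₁ − 12·E₂, S₂ = −9·E₁ − 12·E₂; reading off coefficients, c₁ = (-9, -3, -9) and c₂ = (-4, -12, -12).
Hence T = (2, 3) (x) (1, -1, 1) (x) (-9, -3, -9) + (1, 1) (x) (1, 0, 1) (x) (-4, -12, -12), so rank(T) ≤ 2.
These bounds meet, so rank(T) = 2.

rank(T) = 2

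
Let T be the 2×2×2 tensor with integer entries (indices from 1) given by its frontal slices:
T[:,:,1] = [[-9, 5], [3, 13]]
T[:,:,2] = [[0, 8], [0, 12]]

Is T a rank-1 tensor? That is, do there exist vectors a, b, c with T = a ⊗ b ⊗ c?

No

The mode-2 unfolding of T (rows indexed by j, columns by (i,k) = (1,1), (1,2), (2,1), (2,2)) is [[-9, 0, 3, 0], [5, 8, 13, 12]].
There the 2×2 minor on rows j ∈ {1, 2}, columns (i,k) ∈ {(1,1), (1,2)} is det [[-9, 0], [5, 8]] = -72 ≠ 0, so this unfolding has rank ≥ 2; CP rank is at least every unfolding rank, so rank(T) ≥ 2.
In particular rank(T) ≥ 2 > 1, so T is not rank-1.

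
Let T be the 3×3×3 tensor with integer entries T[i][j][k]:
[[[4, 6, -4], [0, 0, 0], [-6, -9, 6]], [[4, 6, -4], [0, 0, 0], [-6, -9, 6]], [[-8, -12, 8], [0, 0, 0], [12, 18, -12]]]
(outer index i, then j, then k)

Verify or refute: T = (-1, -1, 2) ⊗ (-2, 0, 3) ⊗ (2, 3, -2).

Yes

Reconstruct entrywise from the claimed factors. For example, T[0,1,0] = 0 and Σₗ aₗ[0]bₗ[1]cₗ[0] = (-1)·(0)·(2) = 0; checking all 27 entries, every one matches. The claim holds.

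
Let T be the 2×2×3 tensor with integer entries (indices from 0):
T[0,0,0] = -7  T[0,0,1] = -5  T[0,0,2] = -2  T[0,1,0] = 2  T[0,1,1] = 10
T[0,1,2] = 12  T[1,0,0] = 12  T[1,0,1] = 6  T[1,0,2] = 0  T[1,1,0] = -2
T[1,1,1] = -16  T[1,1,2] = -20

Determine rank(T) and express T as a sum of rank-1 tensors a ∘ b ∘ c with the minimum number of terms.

rank(T) = 2

Lower bound: in the mode-2 unfolding of T (rows indexed by j, columns by (i,k)) the 2×2 minor on rows j ∈ {0, 1}, columns (i,k) ∈ {(0,0), (0,1)} is det [[-7, -5], [2, 10]] = -60 ≠ 0, so that unfolding has rank ≥ 2 and hence rank(T) ≥ 2 (CP rank is at least every unfolding rank, though it can be larger).
Upper bound: with S_k = T[:,:,k], the two rank-1 terms a₁b₁ᵀ, a₂b₂ᵀ are the rank-1 members of the pencil x·S₀ + y·S₁.
det(x·S₀ + y·S₁) is −10·x² − 10·xy + 20·y² = (-10)·(x + 2·y)(x − y), vanishing at (x:y) = (2:-1) and (1:1).
M₁ = 2·S₀ − S₁ = [[-9, -6], [18, 12]] = (-3)·[1, -2][3, 2]ᵀ and M₂ = S₀ + S₁ = [[-12, 12], [18, -18]] = (-6)·[2, -3][1, -1]ᵀ, so take a₁ = [1, -2], b₁ = [3, 2], a₂ = [2, -3], b₂ = [1, -1].
Each slice is an integer combination of E₁ = a₁b₁ᵀ and E₂ = a₂b₂ᵀ: S₀ = −E₁ − 2·E₂, S₁ = E₁ − 4·E₂, S₂ = 2·E₁ − 4·E₂; reading off coefficients, c₁ = [-1, 1, 2] and c₂ = [-2, -4, -4].
Hence T = [1, -2] ∘ [3, 2] ∘ [-1, 1, 2] + [2, -3] ∘ [1, -1] ∘ [-2, -4, -4], so rank(T) ≤ 2.
These bounds meet, so rank(T) = 2.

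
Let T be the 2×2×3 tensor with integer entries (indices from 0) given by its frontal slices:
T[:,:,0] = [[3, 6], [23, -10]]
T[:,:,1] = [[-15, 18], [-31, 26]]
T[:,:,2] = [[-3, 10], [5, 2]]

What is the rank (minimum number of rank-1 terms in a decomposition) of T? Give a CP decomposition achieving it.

rank(T) = 2

Lower bound: the mode-1 unfolding of T (rows indexed by i, columns by (j,k) = (0,0), (0,1), (0,2), (1,0), (1,1), (1,2)) is [[3, -15, -3, 6, 18, 10], [23, -31, 5, -10, 26, 2]].
There the 2×2 minor on rows i ∈ {0, 1}, columns (j,k) ∈ {(0,0), (0,1)} is det [[3, -15], [23, -31]] = 252 ≠ 0, so this unfolding has rank ≥ 2; CP rank is at least every unfolding rank, so rank(T) ≥ 2. (This is only a lower bound: in general the CP rank may exceed every unfolding rank, so we still need to exhibit 2 rank-1 terms summing to T.)
Upper bound — finding two terms. Write S_k = T[:,:,k] for the frontal slices: S₀ = [[3, 6], [23, -10]], S₁ = [[-15, 18], [-31, 26]], S₂ = [[-3, 10], [5, 2]].
If T = a₁ ⊗ b₁ ⊗ c₁ + a₂ ⊗ b₂ ⊗ c₂ then each S_k = c₁[k]·a₁b₁ᵀ + c₂[k]·a₂b₂ᵀ. S₀ and S₁ are linearly independent, so a₁b₁ᵀ and a₂b₂ᵀ must span the same plane of matrices: they are the rank-1 matrices of the form x·S₀ + y·S₁.
det(x·S₀ + y·S₁) is −168·x² + 168·y² = (-168)·(x − y)(x + y), vanishing at (x:y) = (1:1) and (1:-1).
M₁ = S₀ + S₁ = [[-12, 24], [-8, 16]] = (-4)·[3, 2][1, -2]ᵀ and M₂ = S₀ − S₁ = [[18, -12], [54, -36]] = 6·[1, 3][3, -2]ᵀ, so take a₁ = [3, 2], b₁ = [1, -2], a₂ = [1, 3], b₂ = [3, -2].
Each slice is an integer combination of E₁ = a₁b₁ᵀ and E₂ = a₂b₂ᵀ: S₀ = −2·E₁ + 3·E₂, S₁ = −2·E₁ − 3·E₂, S₂ = −2·E₁ + E₂; reading off coefficients, c₁ = [-2, -2, -2] and c₂ = [3, -3, 1].
Hence T = [3, 2] ⊗ [1, -2] ⊗ [-2, -2, -2] + [1, 3] ⊗ [3, -2] ⊗ [3, -3, 1], so rank(T) ≤ 2.
These bounds meet, so rank(T) = 2.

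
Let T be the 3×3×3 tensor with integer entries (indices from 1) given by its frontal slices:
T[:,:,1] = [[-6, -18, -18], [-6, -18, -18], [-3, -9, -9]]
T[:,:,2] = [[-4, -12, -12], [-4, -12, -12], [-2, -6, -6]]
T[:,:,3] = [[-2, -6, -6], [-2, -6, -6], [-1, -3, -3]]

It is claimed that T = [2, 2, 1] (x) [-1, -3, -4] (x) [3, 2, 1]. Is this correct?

Reconstruct entry (1,3,1) from the claimed factors: Σₗ aₗ[1]bₗ[3]cₗ[1] = (2)·(-4)·(3) = -24, but T[1,3,1] = -18. The claim is false.

No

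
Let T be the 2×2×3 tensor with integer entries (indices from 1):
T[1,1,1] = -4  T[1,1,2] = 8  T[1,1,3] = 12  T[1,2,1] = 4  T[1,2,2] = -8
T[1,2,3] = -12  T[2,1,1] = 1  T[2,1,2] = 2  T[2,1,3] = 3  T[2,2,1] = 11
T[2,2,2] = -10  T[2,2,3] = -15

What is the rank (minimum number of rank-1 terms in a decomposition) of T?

2

Lower bound: the mode-1 unfolding of T (rows indexed by i, columns by (j,k) = (1,1), (1,2), (1,3), (2,1), (2,2), (2,3)) is [[-4, 8, 12, 4, -8, -12], [1, 2, 3, 11, -10, -15]].
There the 2×2 minor on rows i ∈ {1, 2}, columns (j,k) ∈ {(1,1), (1,2)} is det [[-4, 8], [1, 2]] = -16 ≠ 0, so this unfolding has rank ≥ 2; CP rank is at least every unfolding rank, so rank(T) ≥ 2. (This is only a lower bound: in general the CP rank may exceed every unfolding rank, so we still need to exhibit 2 rank-1 terms summing to T.)
Upper bound — finding two terms. Write S_k = T[:,:,k] for the frontal slices: S₁ = [[-4, 4], [1, 11]], S₂ = [[8, -8], [2, -10]], S₃ = [[12, -12], [3, -15]].
If T = a₁ ∘ b₁ ∘ c₁ + a₂ ∘ b₂ ∘ c₂ then each S_k = c₁[k]·a₁b₁ᵀ + c₂[k]·a₂b₂ᵀ. S₁ and S₂ are linearly independent, so a₁b₁ᵀ and a₂b₂ᵀ must span the same plane of matrices: they are the rank-1 matrices of the form x·S₁ + y·S₂.
det(x·S₁ + y·S₂) is −48·x² + 128·xy − 64·y² = (-16)·(3·x − 2·y)(x − 2·y), vanishing at (x:y) = (2:3) and (2:1).
M₁ = 2·S₁ + 3·S₂ = [[16, -16], [8, -8]] = 8·[2, 1][1, -1]ᵀ and M₂ = 2·S₁ + S₂ = [[0, 0], [4, 12]] = 4·[0, 1][1, 3]ᵀ, so take a₁ = [2, 1], b₁ = [1, -1], a₂ = [0, 1], b₂ = [1, 3].
Each slice is an integer combination of E₁ = a₁b₁ᵀ and E₂ = a₂b₂ᵀ: S₁ = −2·E₁ + 3·E₂, S₂ = 4·E₁ − 2·E₂, S₃ = 6·E₁ − 3·E₂; reading off coefficients, c₁ = [-2, 4, 6] and c₂ = [3, -2, -3].
Hence T = [2, 1] ∘ [1, -1] ∘ [-2, 4, 6] + [0, 1] ∘ [1, 3] ∘ [3, -2, -3], so rank(T) ≤ 2.
These bounds meet, so rank(T) = 2.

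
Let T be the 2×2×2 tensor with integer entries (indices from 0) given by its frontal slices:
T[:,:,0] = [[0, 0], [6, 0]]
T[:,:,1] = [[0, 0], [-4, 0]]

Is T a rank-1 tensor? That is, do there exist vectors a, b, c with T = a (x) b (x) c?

If T = a (x) b (x) c then every fibre of T is a multiple of the corresponding factor, so read the factors off the fibres through the nonzero entry T[1,0,0] = 6.
The mode-1 fibre T[:,0,0] = [0, 6] gives a = [0, 1] (primitive direction); the mode-2 fibre T[1,:,0] = [6, 0] gives b = [1, 0]; then c[k] = T[1,0,k] / (a[1]·b[0]) = [6, -4] / 1 = [6, -4].
Expanding [0, 1] (x) [1, 0] (x) [6, -4] reproduces all 8 entries of T, so T = [0, 1] (x) [1, 0] (x) [6, -4] and rank(T) ≤ 1.
Equivalently every frontal slice T[:,:,k] is c[k] times the rank-1 matrix [0, 1] (x) [1, 0]. So T has rank 1 (it is nonzero).

Yes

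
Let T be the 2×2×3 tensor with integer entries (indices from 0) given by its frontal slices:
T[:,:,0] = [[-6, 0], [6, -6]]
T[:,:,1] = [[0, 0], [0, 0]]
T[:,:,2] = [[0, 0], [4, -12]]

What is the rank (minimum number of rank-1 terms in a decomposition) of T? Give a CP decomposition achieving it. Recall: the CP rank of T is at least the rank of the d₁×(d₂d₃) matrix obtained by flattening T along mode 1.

Lower bound: the mode-2 unfolding of T (rows indexed by j, columns by (i,k) = (0,0), (0,1), (0,2), (1,0), (1,1), (1,2)) is [[-6, 0, 0, 6, 0, 4], [0, 0, 0, -6, 0, -12]].
There the 2×2 minor on rows j ∈ {0, 1}, columns (i,k) ∈ {(0,0), (1,0)} is det [[-6, 6], [0, -6]] = 36 ≠ 0, so this unfolding has rank ≥ 2; CP rank is at least every unfolding rank, so rank(T) ≥ 2. (This is only a lower bound: in general the CP rank may exceed every unfolding rank, so we still need to exhibit 2 rank-1 terms summing to T.)
Upper bound — finding two terms. Write S_k = T[:,:,k] for the frontal slices: S₀ = [[-6, 0], [6, -6]], S₁ = [[0, 0], [0, 0]], S₂ = [[0, 0], [4, -12]].
If T = a₁ ⊗ b₁ ⊗ c₁ + a₂ ⊗ b₂ ⊗ c₂ then each S_k = c₁[k]·a₁b₁ᵀ + c₂[k]·a₂b₂ᵀ. S₀ and S₂ are linearly independent, so a₁b₁ᵀ and a₂b₂ᵀ must span the same plane of matrices: they are the rank-1 matrices of the form x·S₀ + y·S₂.
det(x·S₀ + y·S₂) is 36·x² + 72·xy = 36·(x + 2·y)(x), vanishing at (x:y) = (2:-1) and (0:1).
M₁ = 2·S₀ − S₂ = [[-12, 0], [8, 0]] = (-4)·[3, -2][1, 0]ᵀ and M₂ = S₂ = [[0, 0], [4, -12]] = 4·[0, 1][1, -3]ᵀ, so take a₁ = [3, -2], b₁ = [1, 0], a₂ = [0, 1], b₂ = [1, -3].
Each slice is an integer combination of E₁ = a₁b₁ᵀ and E₂ = a₂b₂ᵀ: S₀ = −2·E₁ + 2·E₂, S₁ = 0, S₂ = 4·E₂; reading off coefficients, c₁ = [-2, 0, 0] and c₂ = [2, 0, 4].
Hence T = [3, -2] ⊗ [1, 0] ⊗ [-2, 0, 0] + [0, 1] ⊗ [1, -3] ⊗ [2, 0, 4], so rank(T) ≤ 2.
These bounds meet, so rank(T) = 2.

rank(T) = 2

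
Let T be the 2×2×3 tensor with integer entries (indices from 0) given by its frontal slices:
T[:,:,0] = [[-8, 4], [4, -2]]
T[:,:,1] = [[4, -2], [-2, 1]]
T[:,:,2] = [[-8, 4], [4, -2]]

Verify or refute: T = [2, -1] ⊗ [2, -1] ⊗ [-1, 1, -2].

Reconstruct entry (0,0,0) from the claimed factors: Σₗ aₗ[0]bₗ[0]cₗ[0] = (2)·(2)·(-1) = -4, but T[0,0,0] = -8. The claim is false.

No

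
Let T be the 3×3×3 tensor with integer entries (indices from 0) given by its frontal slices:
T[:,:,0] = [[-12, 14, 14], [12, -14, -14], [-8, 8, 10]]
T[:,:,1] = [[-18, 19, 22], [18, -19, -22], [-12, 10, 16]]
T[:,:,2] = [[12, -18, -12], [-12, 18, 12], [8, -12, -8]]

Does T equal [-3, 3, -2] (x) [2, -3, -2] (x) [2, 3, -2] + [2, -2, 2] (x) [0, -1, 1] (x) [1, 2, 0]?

No

Reconstruct entry (0,1,0) from the claimed factors: Σₗ aₗ[0]bₗ[1]cₗ[0] = (-3)·(-3)·(2) + (2)·(-1)·(1) = 16, but T[0,1,0] = 14. The claim is false.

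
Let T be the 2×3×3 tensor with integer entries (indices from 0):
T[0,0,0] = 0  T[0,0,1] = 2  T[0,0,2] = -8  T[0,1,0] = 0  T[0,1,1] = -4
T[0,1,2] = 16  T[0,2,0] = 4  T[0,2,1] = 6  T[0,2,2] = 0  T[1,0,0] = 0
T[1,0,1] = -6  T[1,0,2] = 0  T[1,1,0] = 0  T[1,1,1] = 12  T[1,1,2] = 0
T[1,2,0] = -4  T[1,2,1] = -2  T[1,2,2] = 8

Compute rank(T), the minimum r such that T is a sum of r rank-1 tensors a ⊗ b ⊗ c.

Lower bound: the mode-3 unfolding of T (rows indexed by k, columns by (i,j) = (0,0), (0,1), (0,2), (1,0), (1,1), (1,2)) is [[0, 0, 4, 0, 0, -4], [2, -4, 6, -6, 12, -2], [-8, 16, 0, 0, 0, 8]].
There the 3×3 minor on rows k ∈ {0, 1, 2}, columns (i,j) ∈ {(0,0), (0,2), (1,0)} is det [[0, 4, 0], [2, 6, -6], [-8, 0, 0]] = 192 ≠ 0, so this unfolding has rank ≥ 3; CP rank is at least every unfolding rank, so rank(T) ≥ 3. (Flattening ranks never certify an upper bound on CP rank; for that we must actually write T with 3 rank-1 terms.)
Upper bound: T is a sum of 3 rank-1 terms, T = [1, -1] ⊗ [1, -2, 1] ⊗ [2, 4, -4] + [1, 0] ⊗ [1, -2, -1] ⊗ [-4, 0, 0] + [1, 1] ⊗ [1, -2, -1] ⊗ [2, -2, -4] (written with every a and b primitive with positive leading entry and the scale carried by c; CP decompositions are not unique, and this one is verified by expanding entrywise), so rank(T) ≤ 3.
These bounds meet, so rank(T) = 3.

3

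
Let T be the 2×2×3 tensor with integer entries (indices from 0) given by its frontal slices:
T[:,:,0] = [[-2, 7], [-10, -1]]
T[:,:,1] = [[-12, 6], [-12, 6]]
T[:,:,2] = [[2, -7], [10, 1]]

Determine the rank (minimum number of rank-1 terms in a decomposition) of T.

Lower bound: the mode-3 unfolding of T (rows indexed by k, columns by (i,j) = (0,0), (0,1), (1,0), (1,1)) is [[-2, 7, -10, -1], [-12, 6, -12, 6], [2, -7, 10, 1]].
There the 2×2 minor on rows k ∈ {0, 1}, columns (i,j) ∈ {(0,0), (0,1)} is det [[-2, 7], [-12, 6]] = 72 ≠ 0, so this unfolding has rank ≥ 2; CP rank is at least every unfolding rank, so rank(T) ≥ 2. (Unfolding ranks only ever bound the CP rank from below — rank(T) can be strictly larger than all of them — so the matching upper bound has to come from an explicit 2-term decomposition.)
Upper bound — finding two terms. Write S_k = T[:,:,k] for the frontal slices: S₀ = [[-2, 7], [-10, -1]], S₁ = [[-12, 6], [-12, 6]], S₂ = [[2, -7], [10, 1]].
If T = a₁ ⊗ b₁ ⊗ c₁ + a₂ ⊗ b₂ ⊗ c₂ then each S_k = c₁[k]·a₁b₁ᵀ + c₂[k]·a₂b₂ᵀ. S₀ and S₁ are linearly independent, so a₁b₁ᵀ and a₂b₂ᵀ must span the same plane of matrices: they are the rank-1 matrices of the form x·S₀ + y·S₁.
det(x·S₀ + y·S₁) is 72·x² + 144·xy = 72·(x + 2·y)(x), vanishing at (x:y) = (2:-1) and (0:1).
M₁ = 2·S₀ − S₁ = [[8, 8], [-8, -8]] = 8·(1, -1)(1, 1)ᵀ and M₂ = S₁ = [[-12, 6], [-12, 6]] = (-6)·(1, 1)(2, -1)ᵀ, so take a₁ = (1, -1), b₁ = (1, 1), a₂ = (1, 1), b₂ = (2, -1).
Each slice is an integer combination of E₁ = a₁b₁ᵀ and E₂ = a₂b₂ᵀ: S₀ = 4·E₁ − 3·E₂, S₁ = −6·E₂, S₂ = −4·E₁ + 3·E₂; reading off coefficients, c₁ = (4, 0, -4) and c₂ = (-3, -6, 3).
Hence T = (1, -1) ⊗ (1, 1) ⊗ (4, 0, -4) + (1, 1) ⊗ (2, -1) ⊗ (-3, -6, 3), so rank(T) ≤ 2.
These bounds meet, so rank(T) = 2.

2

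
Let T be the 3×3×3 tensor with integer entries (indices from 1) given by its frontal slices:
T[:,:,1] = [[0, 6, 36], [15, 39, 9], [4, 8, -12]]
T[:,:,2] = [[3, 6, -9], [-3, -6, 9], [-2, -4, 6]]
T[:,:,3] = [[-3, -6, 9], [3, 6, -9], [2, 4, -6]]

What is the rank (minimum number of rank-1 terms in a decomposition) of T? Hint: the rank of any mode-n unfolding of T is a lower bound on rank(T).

Lower bound: the mode-1 unfolding of T (rows indexed by i, columns by (j,k) = (1,1), (1,2), (1,3), (2,1), (2,2), (2,3), (3,1), (3,2), (3,3)) is [[0, 3, -3, 6, 6, -6, 36, -9, 9], [15, -3, 3, 39, -6, 6, 9, 9, -9], [4, -2, 2, 8, -4, 4, -12, 6, -6]].
There the 2×2 minor on rows i ∈ {1, 2}, columns (j,k) ∈ {(1,1), (1,2)} is det [[0, 3], [15, -3]] = -45 ≠ 0, so this unfolding has rank ≥ 2; CP rank is at least every unfolding rank, so rank(T) ≥ 2. (Flattening ranks never certify an upper bound on CP rank; for that we must actually write T with 2 rank-1 terms.)
Upper bound — finding two terms. Write S_k = T[:,:,k] for the frontal slices: S₁ = [[0, 6, 36], [15, 39, 9], [4, 8, -12]], S₂ = [[3, 6, -9], [-3, -6, 9], [-2, -4, 6]], S₃ = [[-3, -6, 9], [3, 6, -9], [2, 4, -6]].
If T = a₁ ⊗ b₁ ⊗ c₁ + a₂ ⊗ b₂ ⊗ c₂ then each S_k = c₁[k]·a₁b₁ᵀ + c₂[k]·a₂b₂ᵀ. S₁ and S₂ are linearly independent, so a₁b₁ᵀ and a₂b₂ᵀ must span the same plane of matrices: they are the rank-1 matrices of the form x·S₁ + y·S₂.
The 2×2 minor of x·S₁ + y·S₂ on rows {1,2}, columns {1,2} is −90·x² + 45·xy = (-45)·(2·x − y)(x), vanishing at (x:y) = (1:2) and (0:1).
M₁ = S₁ + 2·S₂ = [[6, 18, 18], [9, 27, 27], [0, 0, 0]] = 3·(2, 3, 0)(1, 3, 3)ᵀ and M₂ = S₂ = [[3, 6, -9], [-3, -6, 9], [-2, -4, 6]] = (3, -3, -2)(1, 2, -3)ᵀ, so take a₁ = (2, 3, 0), b₁ = (1, 3, 3), a₂ = (3, -3, -2), b₂ = (1, 2, -3).
Each slice is an integer combination of E₁ = a₁b₁ᵀ and E₂ = a₂b₂ᵀ: S₁ = 3·E₁ − 2·E₂, S₂ = E₂, S₃ = −E₂; reading off coefficients, c₁ = (3, 0, 0) and c₂ = (-2, 1, -1).
Hence T = (2, 3, 0) ⊗ (1, 3, 3) ⊗ (3, 0, 0) + (3, -3, -2) ⊗ (1, 2, -3) ⊗ (-2, 1, -1), so rank(T) ≤ 2.
These bounds meet, so rank(T) = 2.

2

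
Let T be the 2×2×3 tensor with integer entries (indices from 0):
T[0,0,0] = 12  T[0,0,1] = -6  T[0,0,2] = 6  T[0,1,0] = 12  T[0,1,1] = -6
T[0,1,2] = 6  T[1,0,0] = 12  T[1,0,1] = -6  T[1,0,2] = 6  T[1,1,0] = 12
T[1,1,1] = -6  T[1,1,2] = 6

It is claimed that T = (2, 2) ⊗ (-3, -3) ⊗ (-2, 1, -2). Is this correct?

Reconstruct entry (0,0,2) from the claimed factors: Σₗ aₗ[0]bₗ[0]cₗ[2] = (2)·(-3)·(-2) = 12, but T[0,0,2] = 6. The claim is false.

No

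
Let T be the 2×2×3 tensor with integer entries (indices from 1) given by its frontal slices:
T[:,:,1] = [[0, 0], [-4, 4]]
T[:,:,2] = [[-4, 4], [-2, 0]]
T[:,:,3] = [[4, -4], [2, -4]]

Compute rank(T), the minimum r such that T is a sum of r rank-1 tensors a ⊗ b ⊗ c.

3

Lower bound: the mode-3 unfolding of T (rows indexed by k, columns by (i,j) = (1,1), (1,2), (2,1), (2,2)) is [[0, 0, -4, 4], [-4, 4, -2, 0], [4, -4, 2, -4]].
There the 3×3 minor on rows k ∈ {1, 2, 3}, columns (i,j) ∈ {(1,1), (2,1), (2,2)} is det [[0, -4, 4], [-4, -2, 0], [4, 2, -4]] = 64 ≠ 0, so this unfolding has rank ≥ 3; CP rank is at least every unfolding rank, so rank(T) ≥ 3. (Flattening ranks never certify an upper bound on CP rank; for that we must actually write T with 3 rank-1 terms.)
Upper bound: T is a sum of 3 rank-1 terms, T = [0, 1] ⊗ [0, 1] ⊗ [2, -2, -2] + [0, 1] ⊗ [2, -1] ⊗ [-2, 0, 0] + [2, 1] ⊗ [1, -1] ⊗ [0, -2, 2] (written with every a and b primitive with positive leading entry and the scale carried by c; CP decompositions are not unique, and this one is verified by expanding entrywise), so rank(T) ≤ 3.
These bounds meet, so rank(T) = 3.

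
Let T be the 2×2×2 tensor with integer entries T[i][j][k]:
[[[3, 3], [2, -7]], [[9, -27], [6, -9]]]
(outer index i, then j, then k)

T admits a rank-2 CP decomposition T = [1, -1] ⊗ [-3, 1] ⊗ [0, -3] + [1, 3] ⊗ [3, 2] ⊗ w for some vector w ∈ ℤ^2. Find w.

Subtract the known terms from T to get the rank-1 residual R = [1, 3] ⊗ [3, 2] ⊗ w, so R[i,j,k] = a[i]·b[j]·w[k]. Pick indices with nonzero a[0]·b[0] = (1)·(3) = 3. Only the fibre through (0,0,·) is needed: R[0,0,:] = T[0,0,:] − Σₗ aₗ[0]bₗ[0]cₗ = [3, 3] − (1)·(-3)·[0, -3] = [3, -6]. Then w[k] = R[0,0,k] / 3 for each k, giving w = [3, -6] / 3 = [1, -2].

w = [1, -2]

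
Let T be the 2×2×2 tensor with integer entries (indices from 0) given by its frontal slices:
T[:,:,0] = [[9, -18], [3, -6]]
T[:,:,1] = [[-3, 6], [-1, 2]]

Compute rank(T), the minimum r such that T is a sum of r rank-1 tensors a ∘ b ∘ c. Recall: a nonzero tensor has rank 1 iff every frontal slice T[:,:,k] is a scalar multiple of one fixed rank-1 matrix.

1

Lower bound: T ≠ 0 (e.g. T[0,0,0] = 9), so rank(T) ≥ 1.
Upper bound: if T = a ∘ b ∘ c then every fibre of T is a multiple of the corresponding factor, so read the factors off the fibres through the nonzero entry T[0,0,0] = 9.
The mode-1 fibre T[:,0,0] = [9, 3] gives a = [3, 1] (primitive direction); the mode-2 fibre T[0,:,0] = [9, -18] gives b = [1, -2]; then c[k] = T[0,0,k] / (a[0]·b[0]) = [9, -3] / 3 = [3, -1].
Expanding [3, 1] ∘ [1, -2] ∘ [3, -1] reproduces all 8 entries of T, so T = [3, 1] ∘ [1, -2] ∘ [3, -1] and rank(T) ≤ 1.
These bounds meet, so rank(T) = 1.
Check entry T[1,1,1] = 2: (1)·(-2)·(-1) = 2.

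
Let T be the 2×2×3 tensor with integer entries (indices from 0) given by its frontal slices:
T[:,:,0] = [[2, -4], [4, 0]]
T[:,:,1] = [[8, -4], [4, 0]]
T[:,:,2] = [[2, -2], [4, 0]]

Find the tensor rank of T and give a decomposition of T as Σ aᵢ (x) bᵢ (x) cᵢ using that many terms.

rank(T) = 3

Lower bound: the mode-3 unfolding of T (rows indexed by k, columns by (i,j) = (0,0), (0,1), (1,0), (1,1)) is [[2, -4, 4, 0], [8, -4, 4, 0], [2, -2, 4, 0]].
There the 3×3 minor on rows k ∈ {0, 1, 2}, columns (i,j) ∈ {(0,0), (0,1), (1,0)} is det [[2, -4, 4], [8, -4, 4], [2, -2, 4]] = 48 ≠ 0, so this unfolding has rank ≥ 3; CP rank is at least every unfolding rank, so rank(T) ≥ 3. (This is only a lower bound: in general the CP rank may exceed every unfolding rank, so we still need to exhibit 3 rank-1 terms summing to T.)
Upper bound: T is a sum of 3 rank-1 terms, T = [1, 0] (x) [0, 1] (x) [-4, -4, -2] + [1, 0] (x) [1, 0] (x) [-2, 4, -2] + [1, 1] (x) [1, 0] (x) [4, 4, 4] (written with every a and b primitive with positive leading entry and the scale carried by c; CP decompositions are not unique, and this one is verified by expanding entrywise), so rank(T) ≤ 3.
These bounds meet, so rank(T) = 3.
Check entry T[0,1,1] = -4: (1)·(1)·(-4) + (1)·(0)·(4) + (1)·(0)·(4) = -4.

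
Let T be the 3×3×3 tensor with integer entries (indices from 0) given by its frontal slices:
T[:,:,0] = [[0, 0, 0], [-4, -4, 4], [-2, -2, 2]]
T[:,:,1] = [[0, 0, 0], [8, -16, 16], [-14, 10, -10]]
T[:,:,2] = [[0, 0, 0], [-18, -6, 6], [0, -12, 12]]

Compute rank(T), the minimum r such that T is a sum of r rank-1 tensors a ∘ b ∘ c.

Lower bound: the mode-3 unfolding of T (rows indexed by k, columns by (i,j) = (0,0), (0,1), (0,2), (1,0), (1,1), (1,2), (2,0), (2,1), (2,2)) is [[0, 0, 0, -4, -4, 4, -2, -2, 2], [0, 0, 0, 8, -16, 16, -14, 10, -10], [0, 0, 0, -18, -6, 6, 0, -12, 12]].
There the 2×2 minor on rows k ∈ {0, 1}, columns (i,j) ∈ {(1,0), (1,1)} is det [[-4, -4], [8, -16]] = 96 ≠ 0, so this unfolding has rank ≥ 2; CP rank is at least every unfolding rank, so rank(T) ≥ 2. (Flattening ranks never certify an upper bound on CP rank; for that we must actually write T with 2 rank-1 terms.)
Upper bound — finding two terms. Write S_k = T[:,:,k] for the frontal slices: S₀ = [[0, 0, 0], [-4, -4, 4], [-2, -2, 2]], S₁ = [[0, 0, 0], [8, -16, 16], [-14, 10, -10]], S₂ = [[0, 0, 0], [-18, -6, 6], [0, -12, 12]].
If T = a₁ ∘ b₁ ∘ c₁ + a₂ ∘ b₂ ∘ c₂ then each S_k = c₁[k]·a₁b₁ᵀ + c₂[k]·a₂b₂ᵀ. S₀ and S₁ are linearly independent, so a₁b₁ᵀ and a₂b₂ᵀ must span the same plane of matrices: they are the rank-1 matrices of the form x·S₀ + y·S₁.
The 2×2 minor of x·S₀ + y·S₁ on rows {1,2}, columns {0,1} is −144·xy − 144·y² = (-144)·(y)(x + y), vanishing at (x:y) = (1:0) and (1:-1).
M₁ = S₀ = [[0, 0, 0], [-4, -4, 4], [-2, -2, 2]] = (-2)·[0, 2, 1][1, 1, -1]ᵀ and M₂ = S₀ − S₁ = [[0, 0, 0], [-12, 12, -12], [12, -12, 12]] = (-12)·[0, 1, -1][1, -1, 1]ᵀ, so take a₁ = [0, 2, 1], b₁ = [1, 1, -1], a₂ = [0, 1, -1], b₂ = [1, -1, 1].
Each slice is an integer combination of E₁ = a₁b₁ᵀ and E₂ = a₂b₂ᵀ: S₀ = −2·E₁, S₁ = −2·E₁ + 12·E₂, S₂ = −6·E₁ − 6·E₂; reading off coefficients, c₁ = [-2, -2, -6] and c₂ = [0, 12, -6].
Hence T = [0, 2, 1] ∘ [1, 1, -1] ∘ [-2, -2, -6] + [0, 1, -1] ∘ [1, -1, 1] ∘ [0, 12, -6], so rank(T) ≤ 2.
These bounds meet, so rank(T) = 2.

2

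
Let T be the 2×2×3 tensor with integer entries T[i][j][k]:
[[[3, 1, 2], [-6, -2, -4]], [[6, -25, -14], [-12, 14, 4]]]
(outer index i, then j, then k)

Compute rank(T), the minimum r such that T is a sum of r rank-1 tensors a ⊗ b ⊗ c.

Lower bound: the mode-1 unfolding of T (rows indexed by i, columns by (j,k) = (0,0), (0,1), (0,2), (1,0), (1,1), (1,2)) is [[3, 1, 2, -6, -2, -4], [6, -25, -14, -12, 14, 4]].
There the 2×2 minor on rows i ∈ {0, 1}, columns (j,k) ∈ {(0,0), (0,1)} is det [[3, 1], [6, -25]] = -81 ≠ 0, so this unfolding has rank ≥ 2; CP rank is at least every unfolding rank, so rank(T) ≥ 2. (This is only a lower bound: in general the CP rank may exceed every unfolding rank, so we still need to exhibit 2 rank-1 terms summing to T.)
Upper bound — finding two terms. Write S_k = T[:,:,k] for the frontal slices: S₀ = [[3, -6], [6, -12]], S₁ = [[1, -2], [-25, 14]], S₂ = [[2, -4], [-14, 4]].
If T = a₁ ⊗ b₁ ⊗ c₁ + a₂ ⊗ b₂ ⊗ c₂ then each S_k = c₁[k]·a₁b₁ᵀ + c₂[k]·a₂b₂ᵀ. S₀ and S₁ are linearly independent, so a₁b₁ᵀ and a₂b₂ᵀ must span the same plane of matrices: they are the rank-1 matrices of the form x·S₀ + y·S₁.
det(x·S₀ + y·S₁) is −108·xy − 36·y² = (-36)·(y)(3·x + y), vanishing at (x:y) = (1:0) and (1:-3).
M₁ = S₀ = [[3, -6], [6, -12]] = 3·[1, 2][1, -2]ᵀ and M₂ = S₀ − 3·S₁ = [[0, 0], [81, -54]] = 27·[0, 1][3, -2]ᵀ, so take a₁ = [1, 2], b₁ = [1, -2], a₂ = [0, 1], b₂ = [3, -2].
Each slice is an integer combination of E₁ = a₁b₁ᵀ and E₂ = a₂b₂ᵀ: S₀ = 3·E₁, S₁ = E₁ − 9·E₂, S₂ = 2·E₁ − 6·E₂; reading off coefficients, c₁ = [3, 1, 2] and c₂ = [0, -9, -6].
Hence T = [1, 2] ⊗ [1, -2] ⊗ [3, 1, 2] + [0, 1] ⊗ [3, -2] ⊗ [0, -9, -6], so rank(T) ≤ 2.
These bounds meet, so rank(T) = 2.

2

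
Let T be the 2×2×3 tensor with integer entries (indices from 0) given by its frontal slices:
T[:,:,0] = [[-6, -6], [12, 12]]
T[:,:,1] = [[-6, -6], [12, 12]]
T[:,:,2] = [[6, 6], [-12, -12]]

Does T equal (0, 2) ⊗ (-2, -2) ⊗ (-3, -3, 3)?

Reconstruct entry (0,0,0) from the claimed factors: Σₗ aₗ[0]bₗ[0]cₗ[0] = (0)·(-2)·(-3) = 0, but T[0,0,0] = -6. The claim is false.

No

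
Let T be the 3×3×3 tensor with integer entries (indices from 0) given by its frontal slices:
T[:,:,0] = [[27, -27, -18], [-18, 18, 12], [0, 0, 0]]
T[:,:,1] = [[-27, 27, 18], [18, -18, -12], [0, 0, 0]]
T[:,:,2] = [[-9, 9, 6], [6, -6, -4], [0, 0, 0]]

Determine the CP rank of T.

Lower bound: T ≠ 0 (e.g. T[0,0,0] = 27), so rank(T) ≥ 1.
Upper bound: if T = a ⊗ b ⊗ c then every fibre of T is a multiple of the corresponding factor, so read the factors off the fibres through the nonzero entry T[0,0,0] = 27.
The mode-1 fibre T[:,0,0] = [27, -18, 0] gives a = [3, -2, 0] (primitive direction); the mode-2 fibre T[0,:,0] = [27, -27, -18] gives b = [3, -3, -2]; then c[k] = T[0,0,k] / (a[0]·b[0]) = [27, -27, -9] / 9 = [3, -3, -1].
Expanding [3, -2, 0] ⊗ [3, -3, -2] ⊗ [3, -3, -1] reproduces all 27 entries of T, so T = [3, -2, 0] ⊗ [3, -3, -2] ⊗ [3, -3, -1] and rank(T) ≤ 1.
These bounds meet, so rank(T) = 1.

1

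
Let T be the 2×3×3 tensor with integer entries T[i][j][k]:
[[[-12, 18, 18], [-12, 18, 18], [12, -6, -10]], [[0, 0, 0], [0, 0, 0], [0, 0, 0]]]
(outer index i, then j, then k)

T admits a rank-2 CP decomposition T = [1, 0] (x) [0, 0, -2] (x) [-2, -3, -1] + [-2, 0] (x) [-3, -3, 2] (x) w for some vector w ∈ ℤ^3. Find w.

Subtract the known terms from T to get the rank-1 residual R = [-2, 0] (x) [-3, -3, 2] (x) w, so R[i,j,k] = a[i]·b[j]·w[k]. Pick indices with nonzero a[0]·b[0] = (-2)·(-3) = 6. Only the fibre through (0,0,·) is needed: R[0,0,:] = T[0,0,:] − Σₗ aₗ[0]bₗ[0]cₗ = [-12, 18, 18] − (1)·(0)·[-2, -3, -1] = [-12, 18, 18]. Then w[k] = R[0,0,k] / 6 for each k, giving w = [-12, 18, 18] / 6 = [-2, 3, 3].

w = [-2, 3, 3]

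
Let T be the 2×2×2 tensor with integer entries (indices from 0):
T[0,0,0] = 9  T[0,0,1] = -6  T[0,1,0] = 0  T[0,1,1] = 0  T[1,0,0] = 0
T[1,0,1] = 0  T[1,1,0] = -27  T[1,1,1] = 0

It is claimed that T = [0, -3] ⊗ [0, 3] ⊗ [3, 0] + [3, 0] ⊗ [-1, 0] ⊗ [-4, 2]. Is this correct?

No

Reconstruct entry (0,0,0) from the claimed factors: Σₗ aₗ[0]bₗ[0]cₗ[0] = (0)·(0)·(3) + (3)·(-1)·(-4) = 12, but T[0,0,0] = 9. The claim is false.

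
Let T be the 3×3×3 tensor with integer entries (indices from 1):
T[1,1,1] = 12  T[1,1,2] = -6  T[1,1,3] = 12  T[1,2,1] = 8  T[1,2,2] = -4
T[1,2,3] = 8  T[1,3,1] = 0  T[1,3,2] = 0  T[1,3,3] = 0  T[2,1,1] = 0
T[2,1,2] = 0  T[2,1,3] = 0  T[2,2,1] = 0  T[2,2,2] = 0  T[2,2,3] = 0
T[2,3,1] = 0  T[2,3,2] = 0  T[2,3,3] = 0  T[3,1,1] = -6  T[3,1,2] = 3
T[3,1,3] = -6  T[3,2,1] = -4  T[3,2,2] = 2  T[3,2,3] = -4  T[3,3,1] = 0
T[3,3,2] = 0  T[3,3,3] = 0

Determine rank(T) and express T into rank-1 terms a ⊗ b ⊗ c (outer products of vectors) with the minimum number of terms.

rank(T) = 1

Lower bound: T ≠ 0 (e.g. T[1,1,1] = 12), so rank(T) ≥ 1.
Upper bound: if T = a ⊗ b ⊗ c then every fibre of T is a multiple of the corresponding factor, so read the factors off the fibres through the nonzero entry T[1,1,1] = 12.
The mode-1 fibre T[:,1,1] = [12, 0, -6] gives a = [2, 0, -1] (primitive direction); the mode-2 fibre T[1,:,1] = [12, 8, 0] gives b = [3, 2, 0]; then c[k] = T[1,1,k] / (a[1]·b[1]) = [12, -6, 12] / 6 = [2, -1, 2].
Expanding [2, 0, -1] ⊗ [3, 2, 0] ⊗ [2, -1, 2] reproduces all 27 entries of T, so T = [2, 0, -1] ⊗ [3, 2, 0] ⊗ [2, -1, 2] and rank(T) ≤ 1.
These bounds meet, so rank(T) = 1.
Check entry T[1,1,3] = 12: (2)·(3)·(2) = 12.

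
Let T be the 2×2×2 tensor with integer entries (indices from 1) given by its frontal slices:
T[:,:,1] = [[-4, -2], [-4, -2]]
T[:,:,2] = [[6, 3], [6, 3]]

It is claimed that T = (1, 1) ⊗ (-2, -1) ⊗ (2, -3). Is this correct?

Reconstruct entrywise from the claimed factors. For example, T[2,1,1] = -4 and Σₗ aₗ[2]bₗ[1]cₗ[1] = (1)·(-2)·(2) = -4; checking all 8 entries, every one matches. The claim holds.

Yes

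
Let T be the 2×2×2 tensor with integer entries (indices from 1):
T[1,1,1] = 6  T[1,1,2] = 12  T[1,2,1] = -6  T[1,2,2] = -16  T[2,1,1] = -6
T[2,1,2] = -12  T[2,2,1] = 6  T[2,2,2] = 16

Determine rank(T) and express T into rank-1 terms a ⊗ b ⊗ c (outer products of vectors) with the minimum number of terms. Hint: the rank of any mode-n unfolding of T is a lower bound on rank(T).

Lower bound: in the mode-3 unfolding of T (rows indexed by k, columns by (i,j)) the 2×2 minor on rows k ∈ {1, 2}, columns (i,j) ∈ {(1,1), (1,2)} is det [[6, -6], [12, -16]] = -24 ≠ 0, so that unfolding has rank ≥ 2 and hence rank(T) ≥ 2 (CP rank is at least every unfolding rank, though it can be larger).
Upper bound: T[i,:,:] = a[i]·M for every slice, with a = (1, -1) and M = [[6, 12], [-6, -16]] (rows j, columns k).
Splitting M by its rows (j = 1, 2), M = (1, 0)(6, 12)ᵀ + (0, 1)(-6, -16)ᵀ.
Hence T = (1, -1) ⊗ (1, 0) ⊗ (6, 12) + (1, -1) ⊗ (0, 1) ⊗ (-6, -16), so rank(T) ≤ 2.
These bounds meet, so rank(T) = 2.

rank(T) = 2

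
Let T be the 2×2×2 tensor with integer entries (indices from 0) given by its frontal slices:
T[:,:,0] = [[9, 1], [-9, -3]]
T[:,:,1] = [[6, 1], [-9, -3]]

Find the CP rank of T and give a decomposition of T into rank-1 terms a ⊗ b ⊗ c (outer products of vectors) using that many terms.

rank(T) = 2

Lower bound: the mode-1 unfolding of T (rows indexed by i, columns by (j,k) = (0,0), (0,1), (1,0), (1,1)) is [[9, 6, 1, 1], [-9, -9, -3, -3]].
There the 2×2 minor on rows i ∈ {0, 1}, columns (j,k) ∈ {(0,0), (0,1)} is det [[9, 6], [-9, -9]] = -27 ≠ 0, so this unfolding has rank ≥ 2; CP rank is at least every unfolding rank, so rank(T) ≥ 2. (This is only a lower bound: in general the CP rank may exceed every unfolding rank, so we still need to exhibit 2 rank-1 terms summing to T.)
Upper bound — finding two terms. Write S_k = T[:,:,k] for the frontal slices: S₀ = [[9, 1], [-9, -3]], S₁ = [[6, 1], [-9, -3]].
If T = a₁ ⊗ b₁ ⊗ c₁ + a₂ ⊗ b₂ ⊗ c₂ then each S_k = c₁[k]·a₁b₁ᵀ + c₂[k]·a₂b₂ᵀ. S₀ and S₁ are linearly independent, so a₁b₁ᵀ and a₂b₂ᵀ must span the same plane of matrices: they are the rank-1 matrices of the form x·S₀ + y·S₁.
det(x·S₀ + y·S₁) is −18·x² − 27·xy − 9·y² = (-9)·(x + y)(2·x + y), vanishing at (x:y) = (1:-1) and (1:-2).
M₁ = S₀ − S₁ = [[3, 0], [0, 0]] = 3·(1, 0)(1, 0)ᵀ and M₂ = S₀ − 2·S₁ = [[-3, -1], [9, 3]] = −(1, -3)(3, 1)ᵀ, so take a₁ = (1, 0), b₁ = (1, 0), a₂ = (1, -3), b₂ = (3, 1).
Each slice is an integer combination of E₁ = a₁b₁ᵀ and E₂ = a₂b₂ᵀ: S₀ = 6·E₁ + E₂, S₁ = 3·E₁ + E₂; reading off coefficients, c₁ = (6, 3) and c₂ = (1, 1).
Hence T = (1, 0) ⊗ (1, 0) ⊗ (6, 3) + (1, -3) ⊗ (3, 1) ⊗ (1, 1), so rank(T) ≤ 2.
These bounds meet, so rank(T) = 2.
Check entry T[1,0,0] = -9: (0)·(1)·(6) + (-3)·(3)·(1) = -9.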